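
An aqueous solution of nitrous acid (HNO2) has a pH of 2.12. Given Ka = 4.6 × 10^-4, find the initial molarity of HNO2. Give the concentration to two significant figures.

C₀ = 1.3 × 10^-1 M

[H+] = 10^(-2.12) = 7.59 × 10^-3 M = x
Ka = x²/(C₀ − x) ⇒ C₀ = x + x²/Ka
C₀ = 7.59 × 10^-3 + (7.59 × 10^-3)²/(4.6 × 10^-4) = 1.33 × 10^-1 M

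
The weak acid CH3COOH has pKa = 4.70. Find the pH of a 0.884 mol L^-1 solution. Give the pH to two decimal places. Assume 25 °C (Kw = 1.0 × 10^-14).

pH = 2.38

CH3COOH ⇌ CH3COO- + H+
Ka = 10^(−4.70) = 2.00 × 10^-5
From the ICE table, Ka = [H+]²/(0.884 − [H+]) = 2.00 × 10^-5.
Neglecting [H+] in the denominator: [H+] = √(2.00 × 10^-5 × 0.884) = 4.20 × 10^-3 M
Check: 0.48% ionized — well under 5%, approximation valid.
pH = −log(4.20 × 10^-3) = 2.38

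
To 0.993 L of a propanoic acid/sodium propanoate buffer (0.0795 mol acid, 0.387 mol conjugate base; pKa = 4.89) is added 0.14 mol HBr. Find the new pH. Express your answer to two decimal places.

pH = 4.94

Added H+ converts CH3CH2COO- to CH3CH2COOH: CH3CH2COOH → 0.22 mol, CH3CH2COO- → 0.247 mol.
pH = pKa + log([A⁻]/[HA]) = 4.89 + log(0.247/0.22) = 4.89 +0.050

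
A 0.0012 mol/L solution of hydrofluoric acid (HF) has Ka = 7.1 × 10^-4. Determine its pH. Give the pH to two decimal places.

pH = 3.20

HF ⇌ F- + H+
Ka = x²/(0.0012 − x) = 7.1 × 10^-4
The 5% rule fails; solving x² + Ka·x − Ka·C₀ = 0 exactly:
x = (−Ka + √(Ka² + 4·Ka·C₀))/2 = 6.34 × 10^-4 M
pH = −log[H+] = −log(6.34 × 10^-4) = 3.20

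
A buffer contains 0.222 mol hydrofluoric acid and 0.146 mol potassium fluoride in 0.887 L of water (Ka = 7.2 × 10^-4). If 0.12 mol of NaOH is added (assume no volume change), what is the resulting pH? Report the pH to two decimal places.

After neutralization: n(HF) = 0.102 mol, n(F-) = 0.266 mol.
pKa = −log(7.2 × 10^-4) = 3.143
pH = pKa + log([A⁻]/[HA]) = 3.143 + log(0.266/0.102) = 3.143 +0.416

pH = 3.56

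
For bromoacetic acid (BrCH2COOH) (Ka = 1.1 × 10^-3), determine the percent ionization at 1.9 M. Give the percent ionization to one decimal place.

2.4%

BrCH2COOH ⇌ BrCH2COO- + H+; let x = [H+] at equilibrium.
x ≈ √(Ka·C₀) = √(1.1 × 10^-3 × 1.9) = 4.57 × 10^-2 M
Fraction ionized = 4.57 × 10^-2 / 1.9 = 0.0241 → 2.4%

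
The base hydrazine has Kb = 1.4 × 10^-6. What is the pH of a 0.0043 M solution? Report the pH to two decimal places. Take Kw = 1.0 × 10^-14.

pH = 9.89

N2H4 + H2O ⇌ N2H5+ + OH-
From the ICE table, Kb = x²/(0.0043 − x) = 1.4 × 10^-6.
Assume x ≪ 0.0043: x ≈ √(1.4 × 10^-6 × 0.0043) = 7.76 × 10^-5 M
Check: 1.8% ionized — well under 5%, approximation valid.
pOH = −log(7.76 × 10^-5) = 4.11; pH = 14.00 − 4.11 = 9.89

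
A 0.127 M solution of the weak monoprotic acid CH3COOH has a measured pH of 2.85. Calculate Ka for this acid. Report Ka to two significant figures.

Ka = 1.6 × 10^-5

[H+] = 10^(-2.85) = 1.41 × 10^-3 M
At equilibrium [HA] = 0.127 − 1.41 × 10^-3 = 1.26 × 10^-1 M
Ka = [H+][A-]/[HA] = (1.41 × 10^-3)² / 1.26 × 10^-1 = 1.6 × 10^-5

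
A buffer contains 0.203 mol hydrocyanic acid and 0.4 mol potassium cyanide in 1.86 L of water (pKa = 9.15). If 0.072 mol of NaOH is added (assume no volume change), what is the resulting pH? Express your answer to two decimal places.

pH = 9.71

OH- converts HCN to CN-: HCN → 0.131 mol, CN- → 0.472 mol.
pH = pKa + log(n_CN-/n_HCN) = 9.15 + log(0.472/0.131) = 9.15 + (+0.557)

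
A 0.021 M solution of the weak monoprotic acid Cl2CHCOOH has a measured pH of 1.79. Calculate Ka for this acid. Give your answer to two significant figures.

[H+] = 10^(-1.79) = 1.62 × 10^-2 M
At equilibrium [HA] = 0.021 − 1.62 × 10^-2 = 4.80 × 10^-3 M
Ka = [H+][A-]/[HA] = (1.62 × 10^-2)² / 4.80 × 10^-3 = 5.5 × 10^-2

Ka = 5.5 × 10^-2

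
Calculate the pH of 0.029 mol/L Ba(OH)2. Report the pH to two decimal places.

Ba(OH)2 is a strong base (each formula unit releases 2 OH-); [OH-] = 0.058 M.
pOH = -log(0.058) = 1.24
pH = 14.00 - 1.24 = 12.76

pH = 12.76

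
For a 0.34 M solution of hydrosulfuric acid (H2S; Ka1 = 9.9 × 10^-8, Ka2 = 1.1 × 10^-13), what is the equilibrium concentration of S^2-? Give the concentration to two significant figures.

1.1 × 10^-13 M

First ionization gives [H+] ≈ [HS-] = 1.83 × 10^-4 M.
Second step: Ka2 = [H+][S^2-]/[HS-] ≈ [S^2-] (since [H+] ≈ [HS-]).
So [S^2-] ≈ Ka2.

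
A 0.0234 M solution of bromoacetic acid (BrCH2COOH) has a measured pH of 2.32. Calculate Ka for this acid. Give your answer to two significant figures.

Ka = 1.2 × 10^-3

[H+] = 10^(-2.32) = 4.79 × 10^-3 M
At equilibrium [HA] = 0.0234 − 4.79 × 10^-3 = 1.86 × 10^-2 M
Ka = [H+][A-]/[HA] = (4.79 × 10^-3)² / 1.86 × 10^-2 = 1.2 × 10^-3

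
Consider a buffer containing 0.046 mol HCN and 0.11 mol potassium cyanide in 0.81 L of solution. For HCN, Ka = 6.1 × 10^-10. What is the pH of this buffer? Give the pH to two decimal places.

pKa = −log(6.1 × 10^-10) = 9.215
Henderson–Hasselbalch: pH = pKa + log([CN-]/[HCN]) = 9.215 + log(0.11/0.046)
pH = 9.215 + (+0.379) = 9.59

pH = 9.59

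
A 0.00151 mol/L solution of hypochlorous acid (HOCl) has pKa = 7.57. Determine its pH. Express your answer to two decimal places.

HOCl ⇌ OCl- + H+
Ka = 10^(−7.57) = 2.69 × 10^-8
Ka = [H+]²/(0.00151 − [H+]) = 2.69 × 10^-8
Neglecting [H+] in the denominator: [H+] = √(2.69 × 10^-8 × 0.00151) = 6.37 × 10^-6 M
([H+]/C₀ = 0.42% < 5%, so the approximation holds.)
pH = −log(6.37 × 10^-6) = 5.20

pH = 5.20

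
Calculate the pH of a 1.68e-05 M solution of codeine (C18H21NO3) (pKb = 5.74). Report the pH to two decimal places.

pH = 8.67

C18H21NO3 + H2O ⇌ C18H22NO3+ + OH-
Kb = 10^(−5.74) = 1.82 × 10^-6
From the ICE table, Kb = [OH-]²/(1.68e-05 − [OH-]) = 1.82 × 10^-6.
[OH-] is not negligible relative to C₀; solve [OH-]² + 1.82e-06·[OH-] − 3.06e-11 = 0.
[OH-] = (−Kb + √(Kb² + 4·Kb·C₀))/2 = 4.69 × 10^-6 M
pOH = −log(4.69 × 10^-6) = 5.33; pH = 14.00 − 5.33 = 8.67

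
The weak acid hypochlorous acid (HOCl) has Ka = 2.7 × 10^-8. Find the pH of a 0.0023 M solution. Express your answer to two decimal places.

HOCl ⇌ OCl- + H+
Ka = x²/(0.0023 − x) = 2.7 × 10^-8
Neglecting x in the denominator: x = √(2.7 × 10^-8 × 0.0023) = 7.88 × 10^-6 M
pH = −log[H+] = −log(7.88 × 10^-6) = 5.10

pH = 5.10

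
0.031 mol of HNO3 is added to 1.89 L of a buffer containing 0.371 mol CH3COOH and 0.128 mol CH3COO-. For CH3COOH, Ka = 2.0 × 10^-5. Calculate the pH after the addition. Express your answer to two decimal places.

After neutralization: n(CH3COOH) = 0.402 mol, n(CH3COO-) = 0.097 mol.
pKa = −log(2.0 × 10^-5) = 4.699
Henderson–Hasselbalch with mole ratio 0.097/0.402: pH = 4.699 + (-0.617)

pH = 4.08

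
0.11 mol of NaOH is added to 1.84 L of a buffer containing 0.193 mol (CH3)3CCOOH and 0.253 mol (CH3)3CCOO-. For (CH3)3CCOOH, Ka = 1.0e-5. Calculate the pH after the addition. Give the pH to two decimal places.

After neutralization: n((CH3)3CCOOH) = 0.083 mol, n((CH3)3CCOO-) = 0.363 mol.
pKa = −log(1.0 × 10^-5) = 5.000
pH = pKa + log(n_(CH3)3CCOO-/n_(CH3)3CCOOH) = 5.000 + log(0.363/0.083) = 5.000 + (+0.641)

pH = 5.64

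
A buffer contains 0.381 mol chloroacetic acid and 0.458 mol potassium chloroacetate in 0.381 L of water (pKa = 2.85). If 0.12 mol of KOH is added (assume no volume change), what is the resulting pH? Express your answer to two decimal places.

pH = 3.20

After neutralization: n(ClCH2COOH) = 0.261 mol, n(ClCH2COO-) = 0.578 mol.
pH = pKa + log(n_ClCH2COO-/n_ClCH2COOH) = 2.85 + log(0.578/0.261) = 2.85 + (+0.345)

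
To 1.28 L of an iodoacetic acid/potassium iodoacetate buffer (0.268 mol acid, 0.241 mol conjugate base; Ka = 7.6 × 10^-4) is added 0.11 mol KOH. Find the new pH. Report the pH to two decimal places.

pH = 3.47

After neutralization: n(ICH2COOH) = 0.158 mol, n(ICH2COO-) = 0.351 mol.
pKa = −log(7.6 × 10^-4) = 3.119
pH = pKa + log([A⁻]/[HA]) = 3.119 + log(0.351/0.158) = 3.119 +0.347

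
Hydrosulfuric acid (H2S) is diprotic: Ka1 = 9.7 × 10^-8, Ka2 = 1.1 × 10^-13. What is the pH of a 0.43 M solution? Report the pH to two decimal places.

Ka1 ≫ Ka2, so treat the first dissociation as the only significant source of H+.
Ka1 = x²/(0.43 − x) = 9.7 × 10^-8
x ≈ √(9.7 × 10^-8 × 0.43) = 2.04 × 10^-4 M
pH = −log(2.04 × 10^-4) = 3.69

pH = 3.69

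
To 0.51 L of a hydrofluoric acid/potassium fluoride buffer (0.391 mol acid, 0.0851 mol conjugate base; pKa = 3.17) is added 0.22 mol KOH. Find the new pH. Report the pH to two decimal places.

pH = 3.42

After neutralization: n(HF) = 0.171 mol, n(F-) = 0.305 mol.
Henderson–Hasselbalch with mole ratio 0.305/0.171: pH = 3.17 + (+0.251)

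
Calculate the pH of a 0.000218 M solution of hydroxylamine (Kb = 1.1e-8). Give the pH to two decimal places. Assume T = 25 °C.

NH2OH + H2O ⇌ NH3OH+ + OH-
Kb = [OH-]²/(0.000218 − [OH-]) = 1.1 × 10^-8
Neglecting [OH-] in the denominator: [OH-] = √(1.1 × 10^-8 × 0.000218) = 1.55 × 10^-6 M
Check: 0.71% ionized — well under 5%, approximation valid.
pOH = −log(1.55 × 10^-6) = 5.81; pH = 14.00 − 5.81 = 8.19

pH = 8.19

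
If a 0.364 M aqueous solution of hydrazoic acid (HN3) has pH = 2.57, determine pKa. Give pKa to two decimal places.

[H+] = 10^(-2.57) = 2.69 × 10^-3 M
At equilibrium [HA] = 0.364 − 2.69 × 10^-3 = 3.61 × 10^-1 M
Ka = [H+][A-]/[HA] = (2.69 × 10^-3)² / 3.61 × 10^-1 = 2.00 × 10^-5
pKa = -log(2.00 × 10^-5) = 4.70

pKa = 4.70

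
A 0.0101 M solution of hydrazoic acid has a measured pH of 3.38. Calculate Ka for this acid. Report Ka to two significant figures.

Ka = 1.8 × 10^-5

[H+] = 10^(-3.38) = 4.17 × 10^-4 M
At equilibrium [HA] = 0.0101 − 4.17 × 10^-4 = 9.68 × 10^-3 M
Ka = [H+][A-]/[HA] = (4.17 × 10^-4)² / 9.68 × 10^-3 = 1.8 × 10^-5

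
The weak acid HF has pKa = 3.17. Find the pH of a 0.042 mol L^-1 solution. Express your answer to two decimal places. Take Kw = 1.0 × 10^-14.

HF ⇌ F- + H+
Ka = 10^(−3.17) = 6.76 × 10^-4
Ka = [H+]²/(0.042 − [H+]) = 6.76 × 10^-4
Here C₀/Ka ≈ 62.1, so the small-[H+] approximation fails. Use the quadratic:
[H+] = (−Ka + √(Ka² + 4·Ka·C₀))/2 = 5.00 × 10^-3 M
pH = −log(5.00 × 10^-3) = 2.30

pH = 2.30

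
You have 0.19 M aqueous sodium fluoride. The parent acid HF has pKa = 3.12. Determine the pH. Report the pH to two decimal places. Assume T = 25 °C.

F- is the conjugate base of the weak acid HF.
Ka = 10^(−3.12) = 7.59 × 10^-4
Kb = Kw/Ka = 1.0×10^-14 / 7.59 × 10^-4 = 1.32 × 10^-11
Kb = [OH-]²/(0.19 − [OH-]) = 1.32 × 10^-11
Assume [OH-] ≪ 0.19: [OH-] ≈ √(1.32 × 10^-11 × 0.19) = 1.58 × 10^-6 M
([OH-]/C₀ = 0.00083% < 5%, so the approximation holds.)
pOH = −log(1.58 × 10^-6) = 5.80; pH = 14.00 − 5.80 = 8.20

pH = 8.20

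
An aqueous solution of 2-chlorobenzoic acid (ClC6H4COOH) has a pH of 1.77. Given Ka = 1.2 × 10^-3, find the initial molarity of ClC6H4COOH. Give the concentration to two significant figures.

[H+] = 10^(-1.77) = 1.70 × 10^-2 M = x
Ka = x²/(C₀ − x) ⇒ C₀ = x + x²/Ka
C₀ = 1.70 × 10^-2 + (1.70 × 10^-2)²/(1.2 × 10^-3) = 2.58 × 10^-1 M

C₀ = 2.6 × 10^-1 M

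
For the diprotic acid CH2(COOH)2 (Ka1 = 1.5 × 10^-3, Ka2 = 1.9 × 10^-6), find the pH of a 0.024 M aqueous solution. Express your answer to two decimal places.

pH = 2.28

Ka1 ≫ Ka2, so treat the first dissociation as the only significant source of H+.
Ka1 = x²/(0.024 − x) = 1.5 × 10^-3
Solving the quadratic: x = (−Ka1 + √(Ka1² + 4·Ka1·C₀))/2 = 5.30 × 10^-3 M
pH = −log(5.30 × 10^-3) = 2.28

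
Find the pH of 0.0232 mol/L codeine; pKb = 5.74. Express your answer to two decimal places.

pH = 10.31

C18H21NO3 + H2O ⇌ C18H22NO3+ + OH-
Kb = 10^(−5.74) = 1.82 × 10^-6
From the ICE table, Kb = [OH-]²/(0.0232 − [OH-]) = 1.82 × 10^-6.
Neglecting [OH-] in the denominator: [OH-] = √(1.82 × 10^-6 × 0.0232) = 2.05 × 10^-4 M
([OH-]/C₀ = 0.89% < 5%, so the approximation holds.)
pOH = 3.69, so pH = 14.00 − pOH = 10.31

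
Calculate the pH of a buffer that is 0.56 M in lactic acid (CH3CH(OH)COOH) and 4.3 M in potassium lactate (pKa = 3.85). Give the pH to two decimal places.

pH = pKa + log([A⁻]/[HA]) = 3.85 + log(4.3/0.56)
pH = 3.85 + (+0.885) = 4.74

pH = 4.74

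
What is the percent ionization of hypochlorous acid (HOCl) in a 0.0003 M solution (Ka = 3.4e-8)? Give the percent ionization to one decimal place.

HOCl ⇌ OCl- + H+; let x = [H+] at equilibrium.
x ≈ √(Ka·C₀) = √(3.4 × 10^-8 × 0.0003) = 3.19 × 10^-6 M
% ionization = x/C₀ × 100% = 3.19 × 10^-6/0.0003 × 100% = 1.1%

1.1%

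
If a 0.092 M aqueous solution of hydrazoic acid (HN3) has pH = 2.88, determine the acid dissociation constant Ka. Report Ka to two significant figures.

Ka = 1.9 × 10^-5

[H+] = 10^(-2.88) = 1.32 × 10^-3 M
At equilibrium [HA] = 0.092 − 1.32 × 10^-3 = 9.07 × 10^-2 M
Ka = [H+][A-]/[HA] = (1.32 × 10^-3)² / 9.07 × 10^-2 = 1.9 × 10^-5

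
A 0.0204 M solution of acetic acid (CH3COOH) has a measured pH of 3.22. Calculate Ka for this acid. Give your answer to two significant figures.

[H+] = 10^(-3.22) = 6.03 × 10^-4 M
At equilibrium [HA] = 0.0204 − 6.03 × 10^-4 = 1.98 × 10^-2 M
Ka = [H+][A-]/[HA] = (6.03 × 10^-4)² / 1.98 × 10^-2 = 1.8 × 10^-5

Ka = 1.8 × 10^-5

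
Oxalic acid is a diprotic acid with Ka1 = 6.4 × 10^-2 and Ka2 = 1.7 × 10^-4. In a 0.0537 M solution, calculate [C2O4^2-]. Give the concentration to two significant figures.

First ionization gives [H+] ≈ [HC2O4-] = 3.48 × 10^-2 M.
Second step: Ka2 = [H+][C2O4^2-]/[HC2O4-] ≈ [C2O4^2-] (since [H+] ≈ [HC2O4-]).
So [C2O4^2-] ≈ Ka2.

1.7 × 10^-4 M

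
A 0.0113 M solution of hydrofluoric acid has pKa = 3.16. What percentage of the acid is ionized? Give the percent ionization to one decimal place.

HF ⇌ F- + H+; let x = [H+] at equilibrium.
Ka = 10^(−3.16) = 6.92 × 10^-4
Solve x² + 0.000692x − 7.82e-06 = 0 → x = 2.47 × 10^-3 M
% ionization = x/C₀ × 100% = 2.47 × 10^-3/0.0113 × 100% = 21.9%

21.9%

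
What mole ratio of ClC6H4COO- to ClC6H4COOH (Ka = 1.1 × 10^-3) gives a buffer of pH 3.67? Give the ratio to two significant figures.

ratio = 5.1

pKa = -log(1.1 × 10^-3) = 2.959
pH = pKa + log(r) ⇒ log(r) = 3.67 − 2.959 = +0.711
r = [ClC6H4COO-]/[ClC6H4COOH] = 10^(+0.711) = 5.14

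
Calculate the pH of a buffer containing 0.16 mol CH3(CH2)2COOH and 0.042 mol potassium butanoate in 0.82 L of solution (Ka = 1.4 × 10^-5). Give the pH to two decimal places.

pH = 4.27

pKa = −log(1.4 × 10^-5) = 4.854
pH = pKa + log([A⁻]/[HA]) = 4.854 + log(0.042/0.16)
pH = 4.854 + (-0.581) = 4.27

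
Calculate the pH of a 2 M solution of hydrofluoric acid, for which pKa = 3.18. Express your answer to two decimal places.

HF ⇌ F- + H+
Ka = 10^(−3.18) = 6.61 × 10^-4
Ka = [H+]²/(2 − [H+]) = 6.61 × 10^-4
Assume [H+] ≪ 2: [H+] ≈ √(6.61 × 10^-4 × 2) = 3.64 × 10^-2 M
pH = −log[H+] = −log(3.64 × 10^-2) = 1.44

pH = 1.44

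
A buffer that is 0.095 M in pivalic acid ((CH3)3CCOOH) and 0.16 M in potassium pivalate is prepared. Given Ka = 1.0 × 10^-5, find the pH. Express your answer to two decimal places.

pH = 5.23

pKa = −log(1.0 × 10^-5) = 5.000
pH = pKa + log([A⁻]/[HA]) = 5.000 + log(0.16/0.095)
pH = 5.000 + (+0.226) = 5.23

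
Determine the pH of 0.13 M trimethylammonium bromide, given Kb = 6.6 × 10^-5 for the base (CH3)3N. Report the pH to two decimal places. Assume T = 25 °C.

pH = 5.35

(CH3)3NH+ is the conjugate acid of the weak base (CH3)3N.
Ka = Kw/Kb = 1.0×10^-14 / 6.6 × 10^-5 = 1.52 × 10^-10
From the ICE table, Ka = [H+]²/(0.13 − [H+]) = 1.52 × 10^-10.
Assume [H+] ≪ 0.13: [H+] ≈ √(1.52 × 10^-10 × 0.13) = 4.45 × 10^-6 M
pH = −log(4.45 × 10^-6) = 5.35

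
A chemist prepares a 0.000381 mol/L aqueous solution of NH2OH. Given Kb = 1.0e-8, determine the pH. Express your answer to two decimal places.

NH2OH + H2O ⇌ NH3OH+ + OH-
From the ICE table, Kb = x²/(0.000381 − x) = 1.0 × 10^-8.
Neglecting x in the denominator: x = √(1.0 × 10^-8 × 0.000381) = 1.95 × 10^-6 M
pOH = 5.71, so pH = 14.00 − pOH = 8.29

pH = 8.29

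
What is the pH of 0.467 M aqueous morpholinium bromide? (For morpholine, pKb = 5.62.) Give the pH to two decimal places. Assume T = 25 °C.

pH = 4.36

C4H8ONH2+ is the conjugate acid of the weak base C4H8ONH.
Kb = 10^(−5.62) = 2.40 × 10^-6
Ka = Kw/Kb = 1.0×10^-14 / 2.40 × 10^-6 = 4.17 × 10^-9
From the ICE table, Ka = [H+]²/(0.467 − [H+]) = 4.17 × 10^-9.
Assume [H+] ≪ 0.467: [H+] ≈ √(4.17 × 10^-9 × 0.467) = 4.41 × 10^-5 M
Check: 0.0094% ionized — well under 5%, approximation valid.
pH = −log(4.41 × 10^-5) = 4.36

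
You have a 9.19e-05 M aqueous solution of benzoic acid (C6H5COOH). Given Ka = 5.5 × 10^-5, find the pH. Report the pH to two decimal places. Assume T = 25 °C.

pH = 4.31

C6H5COOH ⇌ C6H5COO- + H+
From the ICE table, Ka = [H+]²/(9.19e-05 − [H+]) = 5.5 × 10^-5.
Here C₀/Ka ≈ 1.67, so the small-[H+] approximation fails. Use the quadratic:
[H+] = [−5.5e-05 + √(5.5e-05² + 2.02e-08)]/2 = 4.87 × 10^-5 M
pH = −log(4.87 × 10^-5) = 4.31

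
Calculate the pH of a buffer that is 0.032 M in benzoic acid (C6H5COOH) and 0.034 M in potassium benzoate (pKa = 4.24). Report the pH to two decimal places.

Henderson–Hasselbalch: pH = pKa + log([C6H5COO-]/[C6H5COOH]) = 4.24 + log(0.034/0.032)
pH = 4.24 + (+0.026) = 4.27

pH = 4.27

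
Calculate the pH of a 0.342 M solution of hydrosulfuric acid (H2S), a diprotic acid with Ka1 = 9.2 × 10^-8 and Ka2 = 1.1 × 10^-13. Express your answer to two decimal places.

Since Ka1 ≫ Ka2, the first ionization dominates [H+].
Ka1 = x²/(0.342 − x) = 9.2 × 10^-8
x ≈ √(9.2 × 10^-8 × 0.342) = 1.77 × 10^-4 M
pH = −log(1.77 × 10^-4) = 3.75

pH = 3.75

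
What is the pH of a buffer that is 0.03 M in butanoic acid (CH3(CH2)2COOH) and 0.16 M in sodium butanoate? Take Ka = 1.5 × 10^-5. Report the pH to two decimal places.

pKa = −log(1.5 × 10^-5) = 4.824
pH = pKa + log([A⁻]/[HA]) = 4.824 + log(0.16/0.03)
pH = 4.824 + (+0.727) = 5.55

pH = 5.55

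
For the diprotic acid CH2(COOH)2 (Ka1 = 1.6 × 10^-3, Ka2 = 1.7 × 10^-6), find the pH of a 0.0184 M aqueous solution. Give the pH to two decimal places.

pH = 2.33

Since Ka1 ≫ Ka2, the first ionization dominates [H+].
Ka1 = x²/(0.0184 − x) = 1.6 × 10^-3
Solving the quadratic: x = (−Ka1 + √(Ka1² + 4·Ka1·C₀))/2 = 4.68 × 10^-3 M
pH = −log(4.68 × 10^-3) = 2.33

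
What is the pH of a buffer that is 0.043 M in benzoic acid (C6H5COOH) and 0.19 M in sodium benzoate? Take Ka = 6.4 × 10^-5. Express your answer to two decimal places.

pKa = −log(6.4 × 10^-5) = 4.194
Using pH = pKa + log([base]/[acid]) with [base]/[acid] = 0.19/0.043:
pH = 4.194 + (+0.645) = 4.84

pH = 4.84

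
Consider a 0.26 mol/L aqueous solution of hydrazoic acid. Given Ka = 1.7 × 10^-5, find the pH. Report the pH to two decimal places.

HN3 ⇌ N3- + H+
Ka = x²/(0.26 − x) = 1.7 × 10^-5
Since Ka ≪ C₀, x ≈ √(Ka·C₀) = 2.10 × 10^-3 M.
Check: 0.81% ionized — well under 5%, approximation valid.
pH = −log[H+] = −log(2.10 × 10^-3) = 2.68

pH = 2.68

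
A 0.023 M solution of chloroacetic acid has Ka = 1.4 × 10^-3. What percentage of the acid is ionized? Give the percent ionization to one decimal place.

21.8%

ClCH2COOH ⇌ ClCH2COO- + H+; let x = [H+] at equilibrium.
Solve x² + 0.0014x − 3.22e-05 = 0 → x = 5.02 × 10^-3 M
Fraction ionized = 5.02 × 10^-3 / 0.023 = 0.2183 → 21.8%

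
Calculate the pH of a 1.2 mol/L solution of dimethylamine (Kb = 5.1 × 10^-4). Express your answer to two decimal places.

(CH3)2NH + H2O ⇌ (CH3)2NH2+ + OH-
From the ICE table, Kb = x²/(1.2 − x) = 5.1 × 10^-4.
Neglecting x in the denominator: x = √(5.1 × 10^-4 × 1.2) = 2.47 × 10^-2 M
pOH = 1.61, so pH = 14.00 − pOH = 12.39

pH = 12.39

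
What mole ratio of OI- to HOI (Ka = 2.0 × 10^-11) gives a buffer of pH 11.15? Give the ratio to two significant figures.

pKa = -log(2.0 × 10^-11) = 10.699
pH = pKa + log(r) ⇒ log(r) = 11.15 − 10.699 = +0.451
r = [OI-]/[HOI] = 10^(+0.451) = 2.82

ratio = 2.8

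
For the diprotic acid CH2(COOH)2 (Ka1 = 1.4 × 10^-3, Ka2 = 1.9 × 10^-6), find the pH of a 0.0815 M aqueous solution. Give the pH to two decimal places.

pH = 2.00

Since Ka1 ≫ Ka2, the first ionization dominates [H+].
Ka1 = x²/(0.0815 − x) = 1.4 × 10^-3
Solving the quadratic: x = (−Ka1 + √(Ka1² + 4·Ka1·C₀))/2 = 1.00 × 10^-2 M
pH = −log(1.00 × 10^-2) = 2.00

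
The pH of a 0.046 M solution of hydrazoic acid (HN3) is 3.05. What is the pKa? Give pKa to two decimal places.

pKa = 4.75

[H+] = 10^(-3.05) = 8.91 × 10^-4 M
At equilibrium [HA] = 0.046 − 8.91 × 10^-4 = 4.51 × 10^-2 M
Ka = [H+][A-]/[HA] = (8.91 × 10^-4)² / 4.51 × 10^-2 = 1.76 × 10^-5
pKa = -log(1.76 × 10^-5) = 4.75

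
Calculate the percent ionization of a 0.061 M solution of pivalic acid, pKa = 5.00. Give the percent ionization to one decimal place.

(CH3)3CCOOH ⇌ (CH3)3CCOO- + H+; let x = [H+] at equilibrium.
Ka = 10^(−5.00) = 1.00 × 10^-5
x ≈ √(Ka·C₀) = √(1.00 × 10^-5 × 0.061) = 7.81 × 10^-4 M
% ionization = x/C₀ × 100% = 7.81 × 10^-4/0.061 × 100% = 1.3%

1.3%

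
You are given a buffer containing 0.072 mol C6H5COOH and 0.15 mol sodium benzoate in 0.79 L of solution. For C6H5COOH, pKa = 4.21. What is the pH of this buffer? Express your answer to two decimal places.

pH = 4.53

Using pH = pKa + log([base]/[acid]) with [base]/[acid] = 0.15/0.072:
pH = 4.21 + (+0.319) = 4.53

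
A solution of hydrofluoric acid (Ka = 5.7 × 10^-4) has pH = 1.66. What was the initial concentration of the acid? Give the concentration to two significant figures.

C₀ = 8.6 × 10^-1 M

[H+] = 10^(-1.66) = 2.19 × 10^-2 M = x
Ka = x²/(C₀ − x) ⇒ C₀ = x + x²/Ka
C₀ = 2.19 × 10^-2 + (2.19 × 10^-2)²/(5.7 × 10^-4) = 8.63 × 10^-1 M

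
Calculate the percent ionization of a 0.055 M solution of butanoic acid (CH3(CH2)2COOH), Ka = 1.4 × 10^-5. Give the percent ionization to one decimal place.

1.6%

CH3(CH2)2COOH ⇌ CH3(CH2)2COO- + H+; let x = [H+] at equilibrium.
x ≈ √(Ka·C₀) = √(1.4 × 10^-5 × 0.055) = 8.77 × 10^-4 M
Fraction ionized = 8.77 × 10^-4 / 0.055 = 0.0159 → 1.6%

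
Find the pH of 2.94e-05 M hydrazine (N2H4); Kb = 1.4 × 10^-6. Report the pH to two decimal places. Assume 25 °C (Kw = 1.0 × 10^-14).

N2H4 + H2O ⇌ N2H5+ + OH-
Kb = x²/(2.94e-05 − x) = 1.4 × 10^-6
The 5% rule fails; solving x² + Kb·x − Kb·C₀ = 0 exactly:
x = (−Kb + √(Kb² + 4·Kb·C₀))/2 = 5.75 × 10^-6 M
pOH = 5.24, so pH = 14.00 − pOH = 8.76

pH = 8.76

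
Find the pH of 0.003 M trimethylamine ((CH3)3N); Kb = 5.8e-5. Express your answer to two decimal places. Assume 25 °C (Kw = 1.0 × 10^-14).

(CH3)3N + H2O ⇌ (CH3)3NH+ + OH-
Let x = [OH-] at equilibrium. Kb = x²/(0.003 − x).
The 5% rule fails; solving x² + Kb·x − Kb·C₀ = 0 exactly:
x = [−5.8e-05 + √(5.8e-05² + 6.96e-07)]/2 = 3.89 × 10^-4 M
pOH = −log(3.89 × 10^-4) = 3.41; pH = 14.00 − 3.41 = 10.59

pH = 10.59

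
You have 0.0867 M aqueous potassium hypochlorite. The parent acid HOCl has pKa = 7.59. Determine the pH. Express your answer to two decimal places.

OCl- is the conjugate base of the weak acid HOCl.
Ka = 10^(−7.59) = 2.57 × 10^-8
Kb = Kw/Ka = 1.0×10^-14 / 2.57 × 10^-8 = 3.89 × 10^-7
From the ICE table, Kb = x²/(0.0867 − x) = 3.89 × 10^-7.
Neglecting x in the denominator: x = √(3.89 × 10^-7 × 0.0867) = 1.84 × 10^-4 M
(x/C₀ = 0.21% < 5%, so the approximation holds.)
pOH = 3.74, so pH = 14.00 − pOH = 10.26

pH = 10.26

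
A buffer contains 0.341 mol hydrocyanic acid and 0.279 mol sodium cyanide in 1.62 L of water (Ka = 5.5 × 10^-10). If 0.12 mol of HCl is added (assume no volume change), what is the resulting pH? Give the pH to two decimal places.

Added H+ converts CN- to HCN: HCN → 0.461 mol, CN- → 0.159 mol.
pKa = −log(5.5 × 10^-10) = 9.260
pH = pKa + log(n_CN-/n_HCN) = 9.260 + log(0.159/0.461) = 9.260 + (-0.462)

pH = 8.80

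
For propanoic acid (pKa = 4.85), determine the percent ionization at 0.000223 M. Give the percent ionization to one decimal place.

22.2%

CH3CH2COOH ⇌ CH3CH2COO- + H+; let x = [H+] at equilibrium.
Ka = 10^(−4.85) = 1.41 × 10^-5
Solve x² + 1.41e-05x − 3.14e-09 = 0 → x = 4.95 × 10^-5 M
% ionization = x/C₀ × 100% = 4.95 × 10^-5/0.000223 × 100% = 22.2%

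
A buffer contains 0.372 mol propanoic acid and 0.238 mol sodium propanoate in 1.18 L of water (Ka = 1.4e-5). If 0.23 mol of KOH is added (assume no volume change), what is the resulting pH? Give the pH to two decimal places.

pH = 5.37

OH- converts CH3CH2COOH to CH3CH2COO-: CH3CH2COOH → 0.142 mol, CH3CH2COO- → 0.468 mol.
pKa = −log(1.4 × 10^-5) = 4.854
Henderson–Hasselbalch with mole ratio 0.468/0.142: pH = 4.854 + (+0.518)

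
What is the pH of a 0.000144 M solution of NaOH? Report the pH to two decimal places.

pH = 10.16

NaOH is a strong base; [OH-] = 0.000144 M.
pOH = -log(0.000144) = 3.84
pH = 14.00 - 3.84 = 10.16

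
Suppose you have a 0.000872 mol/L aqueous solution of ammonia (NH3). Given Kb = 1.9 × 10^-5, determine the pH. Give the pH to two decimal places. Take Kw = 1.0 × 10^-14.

NH3 + H2O ⇌ NH4+ + OH-
Kb = [OH-]²/(0.000872 − [OH-]) = 1.9 × 10^-5
Here C₀/Kb ≈ 45.9, so the small-[OH-] approximation fails. Use the quadratic:
[OH-] = [−1.9e-05 + √(1.9e-05² + 6.63e-08)]/2 = 1.20 × 10^-4 M
pOH = 3.92, so pH = 14.00 − pOH = 10.08

pH = 10.08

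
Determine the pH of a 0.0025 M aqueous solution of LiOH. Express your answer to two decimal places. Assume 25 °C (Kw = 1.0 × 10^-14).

pH = 11.40

LiOH is a strong base; [OH-] = 0.0025 M.
pOH = -log(0.0025) = 2.60
pH = 14.00 - 2.60 = 11.40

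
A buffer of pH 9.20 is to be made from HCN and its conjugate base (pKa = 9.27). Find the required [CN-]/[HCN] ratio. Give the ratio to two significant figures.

pH = pKa + log(r) ⇒ log(r) = 9.20 − 9.27 = -0.07
r = [CN-]/[HCN] = 10^(-0.07) = 0.851

ratio = 0.85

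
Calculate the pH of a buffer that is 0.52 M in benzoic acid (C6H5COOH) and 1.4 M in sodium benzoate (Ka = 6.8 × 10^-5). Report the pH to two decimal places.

pH = 4.60

pKa = −log(6.8 × 10^-5) = 4.167
Henderson–Hasselbalch: pH = pKa + log([C6H5COO-]/[C6H5COOH]) = 4.167 + log(1.4/0.52)
pH = 4.167 + (+0.430) = 4.60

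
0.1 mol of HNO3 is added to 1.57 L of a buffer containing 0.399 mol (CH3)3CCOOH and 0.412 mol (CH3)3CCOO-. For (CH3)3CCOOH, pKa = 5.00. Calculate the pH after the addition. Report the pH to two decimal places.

After neutralization: n((CH3)3CCOOH) = 0.499 mol, n((CH3)3CCOO-) = 0.312 mol.
pH = pKa + log([A⁻]/[HA]) = 5.00 + log(0.312/0.499) = 5.00 -0.204

pH = 4.80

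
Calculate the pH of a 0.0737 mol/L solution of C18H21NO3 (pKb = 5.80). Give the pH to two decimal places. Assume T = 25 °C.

C18H21NO3 + H2O ⇌ C18H22NO3+ + OH-
Kb = 10^(−5.80) = 1.58 × 10^-6
From the ICE table, Kb = [OH-]²/(0.0737 − [OH-]) = 1.58 × 10^-6.
Assume [OH-] ≪ 0.0737: [OH-] ≈ √(1.58 × 10^-6 × 0.0737) = 3.41 × 10^-4 M
Check: 0.46% ionized — well under 5%, approximation valid.
pOH = 3.47, so pH = 14.00 − pOH = 10.53

pH = 10.53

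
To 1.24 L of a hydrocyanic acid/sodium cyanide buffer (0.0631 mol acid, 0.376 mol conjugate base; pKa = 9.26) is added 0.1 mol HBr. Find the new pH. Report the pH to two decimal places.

pH = 9.49

After neutralization: n(HCN) = 0.163 mol, n(CN-) = 0.276 mol.
pH = pKa + log([A⁻]/[HA]) = 9.26 + log(0.276/0.163) = 9.26 +0.229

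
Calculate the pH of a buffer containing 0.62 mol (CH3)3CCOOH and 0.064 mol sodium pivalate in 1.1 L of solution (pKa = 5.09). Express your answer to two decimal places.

Using pH = pKa + log([base]/[acid]) with [base]/[acid] = 0.064/0.62:
pH = 5.09 + (-0.986) = 4.10

pH = 4.10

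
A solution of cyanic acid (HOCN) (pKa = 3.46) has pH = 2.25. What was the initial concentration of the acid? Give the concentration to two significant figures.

C₀ = 9.7 × 10^-2 M

[H+] = 10^(-2.25) = 5.62 × 10^-3 M = x
Ka = 10^(−3.46) = 3.47 × 10^-4
Ka = x²/(C₀ − x) ⇒ C₀ = x + x²/Ka
C₀ = 5.62 × 10^-3 + (5.62 × 10^-3)²/(3.47 × 10^-4) = 9.66 × 10^-2 M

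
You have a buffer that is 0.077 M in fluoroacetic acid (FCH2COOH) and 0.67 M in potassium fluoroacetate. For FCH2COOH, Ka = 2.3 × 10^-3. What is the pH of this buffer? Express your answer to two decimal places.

pKa = −log(2.3 × 10^-3) = 2.638
Using pH = pKa + log([base]/[acid]) with [base]/[acid] = 0.67/0.077:
pH = 2.638 + (+0.940) = 3.58

pH = 3.58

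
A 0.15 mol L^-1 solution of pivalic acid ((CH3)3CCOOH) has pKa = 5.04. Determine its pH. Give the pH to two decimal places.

pH = 2.93

(CH3)3CCOOH ⇌ (CH3)3CCOO- + H+
Ka = 10^(−5.04) = 9.12 × 10^-6
Ka = [H+]²/(0.15 − [H+]) = 9.12 × 10^-6
Since Ka ≪ C₀, [H+] ≈ √(Ka·C₀) = 1.17 × 10^-3 M.
Check: 0.78% ionized — well under 5%, approximation valid.
pH = −log[H+] = −log(1.17 × 10^-3) = 2.93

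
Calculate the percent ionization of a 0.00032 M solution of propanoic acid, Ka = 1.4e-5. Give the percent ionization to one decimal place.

18.8%

CH3CH2COOH ⇌ CH3CH2COO- + H+; let x = [H+] at equilibrium.
Solve x² + 1.4e-05x − 4.48e-09 = 0 → x = 6.03 × 10^-5 M
% ionization = x/C₀ × 100% = 6.03 × 10^-5/0.00032 × 100% = 18.8%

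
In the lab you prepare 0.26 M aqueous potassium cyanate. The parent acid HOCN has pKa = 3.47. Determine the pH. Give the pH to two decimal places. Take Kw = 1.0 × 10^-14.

pH = 8.44

OCN- is the conjugate base of the weak acid HOCN.
Ka = 10^(−3.47) = 3.39 × 10^-4
Kb = Kw/Ka = 1.0×10^-14 / 3.39 × 10^-4 = 2.95 × 10^-11
Let x = [OH-] at equilibrium. Kb = x²/(0.26 − x).
Neglecting x in the denominator: x = √(2.95 × 10^-11 × 0.26) = 2.77 × 10^-6 M
(x/C₀ = 0.0011% < 5%, so the approximation holds.)
pOH = −log(2.77 × 10^-6) = 5.56; pH = 14.00 − 5.56 = 8.44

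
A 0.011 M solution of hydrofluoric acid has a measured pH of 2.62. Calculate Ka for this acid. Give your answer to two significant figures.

[H+] = 10^(-2.62) = 2.40 × 10^-3 M
At equilibrium [HA] = 0.011 − 2.40 × 10^-3 = 8.60 × 10^-3 M
Ka = [H+][A-]/[HA] = (2.40 × 10^-3)² / 8.60 × 10^-3 = 6.7 × 10^-4

Ka = 6.7 × 10^-4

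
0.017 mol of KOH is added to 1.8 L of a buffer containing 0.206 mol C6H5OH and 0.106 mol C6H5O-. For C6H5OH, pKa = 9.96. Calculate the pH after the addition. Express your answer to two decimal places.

pH = 9.77

OH- converts C6H5OH to C6H5O-: C6H5OH → 0.189 mol, C6H5O- → 0.123 mol.
Henderson–Hasselbalch with mole ratio 0.123/0.189: pH = 9.96 + (-0.187)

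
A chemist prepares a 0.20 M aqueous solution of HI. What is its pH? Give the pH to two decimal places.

HI is a strong acid and dissociates completely, so [H+] = 0.20 M.
pH = -log(0.2) = 0.70

pH = 0.70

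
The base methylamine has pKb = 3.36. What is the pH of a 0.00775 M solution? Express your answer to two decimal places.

pH = 11.21

CH3NH2 + H2O ⇌ CH3NH3+ + OH-
Kb = 10^(−3.36) = 4.37 × 10^-4
Let x = [OH-] at equilibrium. Kb = x²/(0.00775 − x).
The 5% rule fails; solving x² + Kb·x − Kb·C₀ = 0 exactly:
x = (−Kb + √(Kb² + 4·Kb·C₀))/2 = 1.63 × 10^-3 M
pOH = −log(1.63 × 10^-3) = 2.79; pH = 14.00 − 2.79 = 11.21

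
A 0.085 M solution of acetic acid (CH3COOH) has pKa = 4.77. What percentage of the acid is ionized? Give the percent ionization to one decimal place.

1.4%

CH3COOH ⇌ CH3COO- + H+; let x = [H+] at equilibrium.
Ka = 10^(−4.77) = 1.70 × 10^-5
x ≈ √(Ka·C₀) = √(1.70 × 10^-5 × 0.085) = 1.20 × 10^-3 M
% ionization = x/C₀ × 100% = 1.20 × 10^-3/0.085 × 100% = 1.4%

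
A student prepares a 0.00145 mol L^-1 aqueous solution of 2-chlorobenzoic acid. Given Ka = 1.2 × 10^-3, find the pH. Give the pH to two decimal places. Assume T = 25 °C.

ClC6H4COOH ⇌ ClC6H4COO- + H+
From the ICE table, Ka = [H+]²/(0.00145 − [H+]) = 1.2 × 10^-3.
The 5% rule fails; solving [H+]² + Ka·[H+] − Ka·C₀ = 0 exactly:
[H+] = [−0.0012 + √(0.0012² + 6.96e-06)]/2 = 8.49 × 10^-4 M
pH = −log[H+] = −log(8.49 × 10^-4) = 3.07

pH = 3.07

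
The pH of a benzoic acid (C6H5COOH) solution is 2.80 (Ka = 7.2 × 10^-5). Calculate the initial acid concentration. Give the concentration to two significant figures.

[H+] = 10^(-2.80) = 1.58 × 10^-3 M = x
Ka = x²/(C₀ − x) ⇒ C₀ = x + x²/Ka
C₀ = 1.58 × 10^-3 + (1.58 × 10^-3)²/(7.2 × 10^-5) = 3.63 × 10^-2 M

C₀ = 3.6 × 10^-2 M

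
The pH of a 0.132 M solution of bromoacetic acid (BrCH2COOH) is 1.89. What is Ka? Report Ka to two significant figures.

[H+] = 10^(-1.89) = 1.29 × 10^-2 M
At equilibrium [HA] = 0.132 − 1.29 × 10^-2 = 1.19 × 10^-1 M
Ka = [H+][A-]/[HA] = (1.29 × 10^-2)² / 1.19 × 10^-1 = 1.4 × 10^-3

Ka = 1.4 × 10^-3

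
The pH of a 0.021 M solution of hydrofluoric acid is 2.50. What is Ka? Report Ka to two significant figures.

Ka = 5.6 × 10^-4

[H+] = 10^(-2.50) = 3.16 × 10^-3 M
At equilibrium [HA] = 0.021 − 3.16 × 10^-3 = 1.78 × 10^-2 M
Ka = [H+][A-]/[HA] = (3.16 × 10^-3)² / 1.78 × 10^-2 = 5.6 × 10^-4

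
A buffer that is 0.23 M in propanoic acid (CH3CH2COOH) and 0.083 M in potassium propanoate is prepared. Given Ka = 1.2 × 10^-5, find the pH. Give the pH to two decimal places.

pH = 4.48

pKa = −log(1.2 × 10^-5) = 4.921
pH = pKa + log([A⁻]/[HA]) = 4.921 + log(0.083/0.23)
pH = 4.921 + (-0.443) = 4.48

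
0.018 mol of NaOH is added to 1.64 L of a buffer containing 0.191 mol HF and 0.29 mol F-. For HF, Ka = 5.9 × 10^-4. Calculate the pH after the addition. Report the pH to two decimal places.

pH = 3.48

OH- converts HF to F-: HF → 0.173 mol, F- → 0.308 mol.
pKa = −log(5.9 × 10^-4) = 3.229
Henderson–Hasselbalch with mole ratio 0.308/0.173: pH = 3.229 + (+0.251)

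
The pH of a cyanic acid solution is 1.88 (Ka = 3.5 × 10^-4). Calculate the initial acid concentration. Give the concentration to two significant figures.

C₀ = 5.1 × 10^-1 M

[H+] = 10^(-1.88) = 1.32 × 10^-2 M = x
Ka = x²/(C₀ − x) ⇒ C₀ = x + x²/Ka
C₀ = 1.32 × 10^-2 + (1.32 × 10^-2)²/(3.5 × 10^-4) = 5.11 × 10^-1 M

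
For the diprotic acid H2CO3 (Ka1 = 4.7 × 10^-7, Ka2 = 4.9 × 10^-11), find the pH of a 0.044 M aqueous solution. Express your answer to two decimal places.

Ka1 ≫ Ka2, so treat the first dissociation as the only significant source of H+.
Ka1 = x²/(0.044 − x) = 4.7 × 10^-7
x ≈ √(4.7 × 10^-7 × 0.044) = 1.44 × 10^-4 M
pH = −log(1.44 × 10^-4) = 3.84

pH = 3.84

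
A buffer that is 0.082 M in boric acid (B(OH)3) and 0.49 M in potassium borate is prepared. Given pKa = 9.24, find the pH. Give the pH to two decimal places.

pH = pKa + log([A⁻]/[HA]) = 9.24 + log(0.49/0.082)
pH = 9.24 + (+0.776) = 10.02

pH = 10.02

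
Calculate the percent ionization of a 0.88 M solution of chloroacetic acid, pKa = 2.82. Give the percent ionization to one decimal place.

ClCH2COOH ⇌ ClCH2COO- + H+; let x = [H+] at equilibrium.
Ka = 10^(−2.82) = 1.51 × 10^-3
x ≈ √(Ka·C₀) = √(1.51 × 10^-3 × 0.88) = 3.65 × 10^-2 M
Fraction ionized = 3.65 × 10^-2 / 0.88 = 0.0415 → 4.1%

4.1%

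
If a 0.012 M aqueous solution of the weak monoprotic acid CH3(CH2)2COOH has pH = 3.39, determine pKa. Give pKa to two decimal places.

pKa = 4.84

[H+] = 10^(-3.39) = 4.07 × 10^-4 M
At equilibrium [HA] = 0.012 − 4.07 × 10^-4 = 1.16 × 10^-2 M
Ka = [H+][A-]/[HA] = (4.07 × 10^-4)² / 1.16 × 10^-2 = 1.43 × 10^-5
pKa = -log(1.43 × 10^-5) = 4.84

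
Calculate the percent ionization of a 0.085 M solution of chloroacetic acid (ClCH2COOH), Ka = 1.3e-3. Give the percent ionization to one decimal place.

11.6%

ClCH2COOH ⇌ ClCH2COO- + H+; let x = [H+] at equilibrium.
Solve x² + 0.0013x − 0.000111 = 0 → x = 9.88 × 10^-3 M
% ionization = x/C₀ × 100% = 9.88 × 10^-3/0.085 × 100% = 11.6%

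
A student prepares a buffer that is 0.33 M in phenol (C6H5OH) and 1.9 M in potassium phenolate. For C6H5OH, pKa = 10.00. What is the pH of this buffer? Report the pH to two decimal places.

Henderson–Hasselbalch: pH = pKa + log([C6H5O-]/[C6H5OH]) = 10.00 + log(1.9/0.33)
pH = 10.00 + (+0.760) = 10.76

pH = 10.76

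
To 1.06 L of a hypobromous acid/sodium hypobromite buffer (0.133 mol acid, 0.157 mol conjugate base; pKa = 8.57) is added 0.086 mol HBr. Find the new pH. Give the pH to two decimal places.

pH = 8.08

Added H+ converts OBr- to HOBr: HOBr → 0.219 mol, OBr- → 0.071 mol.
pH = pKa + log([A⁻]/[HA]) = 8.57 + log(0.071/0.219) = 8.57 -0.489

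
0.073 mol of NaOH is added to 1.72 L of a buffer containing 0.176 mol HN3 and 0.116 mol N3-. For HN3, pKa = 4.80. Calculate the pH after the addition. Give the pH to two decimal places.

After neutralization: n(HN3) = 0.103 mol, n(N3-) = 0.189 mol.
pH = pKa + log([A⁻]/[HA]) = 4.80 + log(0.189/0.103) = 4.80 +0.264

pH = 5.06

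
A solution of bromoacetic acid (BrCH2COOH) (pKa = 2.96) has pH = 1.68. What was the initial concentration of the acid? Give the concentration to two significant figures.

[H+] = 10^(-1.68) = 2.09 × 10^-2 M = x
Ka = 10^(−2.96) = 1.10 × 10^-3
Ka = x²/(C₀ − x) ⇒ C₀ = x + x²/Ka
C₀ = 2.09 × 10^-2 + (2.09 × 10^-2)²/(1.10 × 10^-3) = 4.18 × 10^-1 M

C₀ = 4.2 × 10^-1 M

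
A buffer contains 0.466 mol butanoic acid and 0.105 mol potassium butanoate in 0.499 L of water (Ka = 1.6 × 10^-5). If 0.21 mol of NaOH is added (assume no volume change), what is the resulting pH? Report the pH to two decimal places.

pH = 4.89

After neutralization: n(CH3(CH2)2COOH) = 0.256 mol, n(CH3(CH2)2COO-) = 0.315 mol.
pKa = −log(1.6 × 10^-5) = 4.796
Henderson–Hasselbalch with mole ratio 0.315/0.256: pH = 4.796 + (+0.090)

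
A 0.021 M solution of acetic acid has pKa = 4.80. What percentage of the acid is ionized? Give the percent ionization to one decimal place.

CH3COOH ⇌ CH3COO- + H+; let x = [H+] at equilibrium.
Ka = 10^(−4.80) = 1.58 × 10^-5
x ≈ √(Ka·C₀) = √(1.58 × 10^-5 × 0.021) = 5.76 × 10^-4 M
Fraction ionized = 5.76 × 10^-4 / 0.021 = 0.0274 → 2.7%

2.7%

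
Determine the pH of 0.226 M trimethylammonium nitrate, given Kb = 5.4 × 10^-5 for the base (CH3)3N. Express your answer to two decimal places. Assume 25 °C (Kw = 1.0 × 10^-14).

(CH3)3NH+ is the conjugate acid of the weak base (CH3)3N.
Ka = Kw/Kb = 1.0×10^-14 / 5.4 × 10^-5 = 1.85 × 10^-10
Ka = [H+]²/(0.226 − [H+]) = 1.85 × 10^-10
Assume [H+] ≪ 0.226: [H+] ≈ √(1.85 × 10^-10 × 0.226) = 6.47 × 10^-6 M
pH = −log(6.47 × 10^-6) = 5.19

pH = 5.19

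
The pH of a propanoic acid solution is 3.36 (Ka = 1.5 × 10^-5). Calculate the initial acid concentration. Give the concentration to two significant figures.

C₀ = 1.3 × 10^-2 M

[H+] = 10^(-3.36) = 4.37 × 10^-4 M = x
Ka = x²/(C₀ − x) ⇒ C₀ = x + x²/Ka
C₀ = 4.37 × 10^-4 + (4.37 × 10^-4)²/(1.5 × 10^-5) = 1.32 × 10^-2 M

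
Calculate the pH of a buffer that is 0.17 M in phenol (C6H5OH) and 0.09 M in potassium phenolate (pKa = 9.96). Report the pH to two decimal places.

pH = 9.68

pH = pKa + log([A⁻]/[HA]) = 9.96 + log(0.09/0.17)
pH = 9.96 + (-0.276) = 9.68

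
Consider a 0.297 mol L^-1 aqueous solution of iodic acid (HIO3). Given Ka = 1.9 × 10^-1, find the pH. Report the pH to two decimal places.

HIO3 ⇌ IO3- + H+
Ka = [H+]²/(0.297 − [H+]) = 1.9 × 10^-1
[H+] is not negligible relative to C₀; solve [H+]² + 0.19·[H+] − 0.0564 = 0.
[H+] = [−0.19 + √(0.19² + 0.226)]/2 = 1.61 × 10^-1 M
pH = −log[H+] = −log(1.61 × 10^-1) = 0.79

pH = 0.79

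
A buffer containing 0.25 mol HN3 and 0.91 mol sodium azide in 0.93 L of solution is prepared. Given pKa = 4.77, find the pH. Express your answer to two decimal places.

pH = 5.33

Using pH = pKa + log([base]/[acid]) with [base]/[acid] = 0.91/0.25:
pH = 4.77 + (+0.561) = 5.33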